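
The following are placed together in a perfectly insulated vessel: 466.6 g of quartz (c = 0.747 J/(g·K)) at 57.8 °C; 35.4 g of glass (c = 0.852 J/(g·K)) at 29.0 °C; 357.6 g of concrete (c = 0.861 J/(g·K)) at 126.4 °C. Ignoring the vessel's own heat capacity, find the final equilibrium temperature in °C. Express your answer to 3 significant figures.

T_f = 87.3 °C

Σ mᵢcᵢ(T − Tᵢ) = 0  ⇒  T = Σ mᵢcᵢTᵢ / Σ mᵢcᵢ
Σ mᵢcᵢ = 466.6×0.747 + 35.4×0.852 + 357.6×0.861 = 686.6046
Σ mᵢcᵢTᵢ = 348.5502×57.8 + 30.1608×29.0 + 307.8936×126.4 = 59939
T = 59939 / 686.6046 = 87.30 °C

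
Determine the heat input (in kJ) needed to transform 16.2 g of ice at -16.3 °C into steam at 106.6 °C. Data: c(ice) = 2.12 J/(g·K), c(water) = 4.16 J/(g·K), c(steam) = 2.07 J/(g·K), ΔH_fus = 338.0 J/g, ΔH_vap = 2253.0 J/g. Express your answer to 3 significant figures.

q = 49.5 kJ

q1 (heat ice -16.3→0.0 °C): 16.2 × 2.12 × 16.3 = 560 J
q2 (melt at 0 °C): 16.2 × 338.0 = 5476 J
q3 (heat water 0.0→100.0 °C): 16.2 × 4.16 × 100.0 = 6739 J
q4 (vaporize at 100 °C): 16.2 × 2253.0 = 36499 J
q5 (heat steam 100.0→106.6 °C): 16.2 × 2.07 × 6.6 = 221 J
Total: 560 + 5476 + 6739 + 36499 + 221 = 49495 J = 49.5 kJ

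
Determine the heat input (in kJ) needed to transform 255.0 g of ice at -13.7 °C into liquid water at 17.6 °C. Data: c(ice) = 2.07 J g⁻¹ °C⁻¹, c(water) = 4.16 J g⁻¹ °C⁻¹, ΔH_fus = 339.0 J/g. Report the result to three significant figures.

q1 (heat ice -13.7→0.0 °C): 255.0 × 2.07 × 13.7 = 7232 J
q2 (melt at 0 °C): 255.0 × 339.0 = 86445 J
q3 (heat water 0.0→17.6 °C): 255.0 × 4.16 × 17.6 = 18670 J
Total: 7232 + 86445 + 18670 = 112347 J = 112 kJ

q = 112 kJ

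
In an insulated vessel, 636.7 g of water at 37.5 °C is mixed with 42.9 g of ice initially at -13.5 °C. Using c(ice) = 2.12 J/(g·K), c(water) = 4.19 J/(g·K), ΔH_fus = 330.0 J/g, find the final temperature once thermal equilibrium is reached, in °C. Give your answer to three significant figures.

T_f = 29.7 °C

Heat to bring ice to 0 °C and melt it: q₁ = 42.9×2.12×13.5 + 42.9×330.0 = 15385 J
Heat the water can supply cooling to 0 °C: 636.7×4.19×37.5 = 100041 J > q₁, so all ice melts.
Energy balance: 636.7×4.19×(37.5 − T) = 15385 + 42.9×4.19×(T − 0)
2667.773(37.5 − T) = 15385 + 179.751 T
100041 − 15385 = 2847.524 T
T = 84656 / 2847.524 = 29.73 °C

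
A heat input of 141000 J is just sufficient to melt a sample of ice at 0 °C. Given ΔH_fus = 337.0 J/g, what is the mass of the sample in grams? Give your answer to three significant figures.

m = 418 g

m = q / ΔH_fus = 141000 J / 337.0 J/g = 418 g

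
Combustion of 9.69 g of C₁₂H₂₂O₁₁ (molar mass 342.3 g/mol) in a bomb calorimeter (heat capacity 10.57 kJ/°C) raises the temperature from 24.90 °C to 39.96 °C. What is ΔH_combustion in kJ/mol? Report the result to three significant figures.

ΔH = -5620 kJ/mol

ΔT = 39.96 − 24.90 = 15.06 °C
q_cal = C_cal × ΔT = 10.57 × 15.06 = 159.1842 kJ
n = 9.69 / 342.3 = 0.02831 mol
q_rxn = −q_cal = -159.1842 kJ
ΔH = -159.1842 / 0.02831 = -5623 kJ/mol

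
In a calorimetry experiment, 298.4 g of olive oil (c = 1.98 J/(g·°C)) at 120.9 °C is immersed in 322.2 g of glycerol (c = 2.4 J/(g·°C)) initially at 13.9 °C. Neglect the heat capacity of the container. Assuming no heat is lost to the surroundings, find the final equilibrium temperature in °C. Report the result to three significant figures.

Heat lost by olive oil = heat gained by glycerol.
(298.4)(1.98)(120.9 − T) = (322.2)(2.4)(T − 13.9)
590.832 (120.9 − T) = 773.28 (T − 13.9)
71432 − 590.832 T = 773.28 T − 10749
82181 = 1364.112 T
T = 60.245 °C

T_f = 60.2 °C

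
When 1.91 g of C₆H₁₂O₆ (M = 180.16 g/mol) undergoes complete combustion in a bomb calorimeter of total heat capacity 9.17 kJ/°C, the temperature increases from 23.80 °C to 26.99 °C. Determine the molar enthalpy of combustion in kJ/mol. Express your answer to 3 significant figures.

ΔH = -2760 kJ/mol

ΔT = 26.99 − 23.80 = 3.19 °C
q_cal = C_cal × ΔT = 9.17 × 3.19 = 29.2523 kJ
n = 1.91 / 180.16 = 0.01060 mol
q_rxn = −q_cal = -29.2523 kJ
ΔH = -29.2523 / 0.01060 = -2760 kJ/mol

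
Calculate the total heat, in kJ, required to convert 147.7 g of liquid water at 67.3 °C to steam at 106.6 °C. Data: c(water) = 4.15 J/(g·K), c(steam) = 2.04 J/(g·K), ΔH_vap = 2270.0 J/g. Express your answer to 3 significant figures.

q = 357 kJ

q1 (heat water 67.3→100.0 °C): 147.7 × 4.15 × 32.7 = 20044 J
q2 (vaporize at 100 °C): 147.7 × 2270.0 = 335279 J
q3 (heat steam 100.0→106.6 °C): 147.7 × 2.04 × 6.6 = 1989 J
Total: 20044 + 335279 + 1989 = 357312 J = 357 kJ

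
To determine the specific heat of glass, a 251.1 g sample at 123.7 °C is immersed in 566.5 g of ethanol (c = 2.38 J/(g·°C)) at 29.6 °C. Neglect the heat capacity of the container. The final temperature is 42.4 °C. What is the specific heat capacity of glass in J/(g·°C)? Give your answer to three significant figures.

c = 0.845 J/(g·°C)

q_gained = (566.5 × 2.38) × (42.4 − 29.6) = 17260 J
q_lost = 251.1 × c × (123.7 − 42.4) = 20414.43 c
Set equal: c = 17260 / 20414.43 = 0.845 J/(g·°C)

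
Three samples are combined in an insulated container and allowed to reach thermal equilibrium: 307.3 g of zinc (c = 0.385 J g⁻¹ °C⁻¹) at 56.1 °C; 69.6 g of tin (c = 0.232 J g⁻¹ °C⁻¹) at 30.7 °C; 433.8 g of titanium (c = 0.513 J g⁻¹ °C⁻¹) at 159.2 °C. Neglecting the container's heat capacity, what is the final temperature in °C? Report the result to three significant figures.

Σ mᵢcᵢ(T − Tᵢ) = 0  ⇒  T = Σ mᵢcᵢTᵢ / Σ mᵢcᵢ
Σ mᵢcᵢ = 307.3×0.385 + 69.6×0.232 + 433.8×0.513 = 356.9971
Σ mᵢcᵢTᵢ = 118.3105×56.1 + 16.1472×30.7 + 222.5394×159.2 = 42561
T = 42561 / 356.9971 = 119.2 °C

T_f = 119 °C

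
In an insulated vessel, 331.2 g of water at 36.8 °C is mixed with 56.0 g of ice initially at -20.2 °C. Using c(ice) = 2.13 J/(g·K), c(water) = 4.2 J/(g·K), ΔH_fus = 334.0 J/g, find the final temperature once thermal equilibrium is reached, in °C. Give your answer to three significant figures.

Heat to bring ice to 0 °C and melt it: q₁ = 56.0×2.13×20.2 + 56.0×334.0 = 21113 J
Heat the water can supply cooling to 0 °C: 331.2×4.2×36.8 = 51190.3 J > q₁, so all ice melts.
Energy balance: 331.2×4.2×(36.8 − T) = 21113 + 56.0×4.2×(T − 0)
1391.04(36.8 − T) = 21113 + 235.2 T
51190.3 − 21113 = 1626.24 T
T = 30077.3 / 1626.24 = 18.49 °C

T_f = 18.5 °C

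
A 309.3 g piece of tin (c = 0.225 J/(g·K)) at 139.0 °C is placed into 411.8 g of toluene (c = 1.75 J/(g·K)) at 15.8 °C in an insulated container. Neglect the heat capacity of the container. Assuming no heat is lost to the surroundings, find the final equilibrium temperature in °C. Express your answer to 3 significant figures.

Heat lost by tin = heat gained by toluene.
(309.3)(0.225)(139.0 − T) = (411.8)(1.75)(T − 15.8)
69.5925 (139.0 − T) = 720.65 (T − 15.8)
9673.4 − 69.5925 T = 720.65 T − 11386
21059.4 = 790.2425 T
T = 26.649 °C

T_f = 26.6 °C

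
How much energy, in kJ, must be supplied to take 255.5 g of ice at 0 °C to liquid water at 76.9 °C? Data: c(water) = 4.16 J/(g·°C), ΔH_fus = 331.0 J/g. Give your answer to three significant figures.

q = 166 kJ

q1 (melt at 0 °C): 255.5 × 331.0 = 84571 J
q2 (heat water 0.0→76.9 °C): 255.5 × 4.16 × 76.9 = 81735 J
Total: 84571 + 81735 = 166306 J = 166 kJ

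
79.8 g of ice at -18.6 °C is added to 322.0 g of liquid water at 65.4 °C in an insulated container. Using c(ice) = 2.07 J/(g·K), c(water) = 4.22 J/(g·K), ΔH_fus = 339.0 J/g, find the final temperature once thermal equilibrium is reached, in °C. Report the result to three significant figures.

Heat to bring ice to 0 °C and melt it: q₁ = 79.8×2.07×18.6 + 79.8×339.0 = 30125 J
Heat the water can supply cooling to 0 °C: 322.0×4.22×65.4 = 88868.1 J > q₁, so all ice melts.
Energy balance: 322.0×4.22×(65.4 − T) = 30125 + 79.8×4.22×(T − 0)
1358.84(65.4 − T) = 30125 + 336.756 T
88868.1 − 30125 = 1695.596 T
T = 58743.1 / 1695.596 = 34.64 °C

T_f = 34.6 °C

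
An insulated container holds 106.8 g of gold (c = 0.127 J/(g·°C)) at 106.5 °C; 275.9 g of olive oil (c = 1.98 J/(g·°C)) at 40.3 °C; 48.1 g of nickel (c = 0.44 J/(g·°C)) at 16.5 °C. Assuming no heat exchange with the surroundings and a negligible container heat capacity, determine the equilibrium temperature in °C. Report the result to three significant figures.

T_f = 41.0 °C

Σ mᵢcᵢ(T − Tᵢ) = 0  ⇒  T = Σ mᵢcᵢTᵢ / Σ mᵢcᵢ
Σ mᵢcᵢ = 106.8×0.127 + 275.9×1.98 + 48.1×0.44 = 581.0096
Σ mᵢcᵢTᵢ = 13.5636×106.5 + 546.282×40.3 + 21.164×16.5 = 23809
T = 23809 / 581.0096 = 40.98 °C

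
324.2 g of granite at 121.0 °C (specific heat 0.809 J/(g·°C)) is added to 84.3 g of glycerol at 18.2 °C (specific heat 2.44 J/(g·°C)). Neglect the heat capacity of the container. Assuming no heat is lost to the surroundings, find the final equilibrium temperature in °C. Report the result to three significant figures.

T_f = 75.8 °C

Heat lost by granite = heat gained by glycerol.
(324.2)(0.809)(121.0 − T) = (84.3)(2.44)(T − 18.2)
262.2778 (121.0 − T) = 205.692 (T − 18.2)
31736 − 262.2778 T = 205.692 T − 3743.6
35479.6 = 467.9698 T
T = 75.82 °C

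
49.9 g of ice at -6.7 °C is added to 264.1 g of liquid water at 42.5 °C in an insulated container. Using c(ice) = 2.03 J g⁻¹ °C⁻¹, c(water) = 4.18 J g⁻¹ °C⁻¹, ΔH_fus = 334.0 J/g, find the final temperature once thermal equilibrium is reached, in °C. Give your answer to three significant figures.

T_f = 22.5 °C

Heat to bring ice to 0 °C and melt it: q₁ = 49.9×2.03×6.7 + 49.9×334.0 = 17345 J
Heat the water can supply cooling to 0 °C: 264.1×4.18×42.5 = 46917.4 J > q₁, so all ice melts.
Energy balance: 264.1×4.18×(42.5 − T) = 17345 + 49.9×4.18×(T − 0)
1103.938(42.5 − T) = 17345 + 208.582 T
46917.4 − 17345 = 1312.520 T
T = 29572.4 / 1312.520 = 22.53 °C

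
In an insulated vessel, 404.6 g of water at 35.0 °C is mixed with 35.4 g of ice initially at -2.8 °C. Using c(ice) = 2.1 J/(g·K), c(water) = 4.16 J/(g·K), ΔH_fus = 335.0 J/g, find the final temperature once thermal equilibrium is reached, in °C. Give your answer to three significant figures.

T_f = 25.6 °C

Heat to bring ice to 0 °C and melt it: q₁ = 35.4×2.1×2.8 + 35.4×335.0 = 12067 J
Heat the water can supply cooling to 0 °C: 404.6×4.16×35.0 = 58909.8 J > q₁, so all ice melts.
Energy balance: 404.6×4.16×(35.0 − T) = 12067 + 35.4×4.16×(T − 0)
1683.136(35.0 − T) = 12067 + 147.264 T
58909.8 − 12067 = 1830.400 T
T = 46842.8 / 1830.400 = 25.59 °C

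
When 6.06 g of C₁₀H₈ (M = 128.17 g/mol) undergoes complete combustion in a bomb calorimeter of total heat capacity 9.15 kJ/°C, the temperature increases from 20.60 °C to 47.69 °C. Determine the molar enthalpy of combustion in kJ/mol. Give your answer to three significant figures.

ΔT = 47.69 − 20.60 = 27.09 °C
q_cal = C_cal × ΔT = 9.15 × 27.09 = 247.8735 kJ
n = 6.06 / 128.17 = 0.04728 mol
q_rxn = −q_cal = -247.8735 kJ
ΔH = -247.8735 / 0.04728 = -5243 kJ/mol

ΔH = -5240 kJ/mol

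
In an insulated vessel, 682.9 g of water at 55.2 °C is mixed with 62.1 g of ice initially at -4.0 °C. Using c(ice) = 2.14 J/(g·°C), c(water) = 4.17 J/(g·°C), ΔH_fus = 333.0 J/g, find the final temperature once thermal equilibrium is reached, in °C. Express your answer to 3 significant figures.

Heat to bring ice to 0 °C and melt it: q₁ = 62.1×2.14×4.0 + 62.1×333.0 = 21211 J
Heat the water can supply cooling to 0 °C: 682.9×4.17×55.2 = 157193 J > q₁, so all ice melts.
Energy balance: 682.9×4.17×(55.2 − T) = 21211 + 62.1×4.17×(T − 0)
2847.693(55.2 − T) = 21211 + 258.957 T
157193 − 21211 = 3106.650 T
T = 135982 / 3106.650 = 43.77 °C

T_f = 43.8 °C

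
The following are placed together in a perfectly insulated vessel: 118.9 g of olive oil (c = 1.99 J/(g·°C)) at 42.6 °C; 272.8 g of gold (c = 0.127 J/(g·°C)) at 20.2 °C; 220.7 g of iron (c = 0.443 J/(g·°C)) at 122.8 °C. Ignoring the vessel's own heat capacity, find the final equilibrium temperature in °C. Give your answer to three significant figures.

Σ mᵢcᵢ(T − Tᵢ) = 0  ⇒  T = Σ mᵢcᵢTᵢ / Σ mᵢcᵢ
Σ mᵢcᵢ = 118.9×1.99 + 272.8×0.127 + 220.7×0.443 = 369.0267
Σ mᵢcᵢTᵢ = 236.611×42.6 + 34.6456×20.2 + 97.7701×122.8 = 22786
T = 22786 / 369.0267 = 61.746 °C

T_f = 61.7 °C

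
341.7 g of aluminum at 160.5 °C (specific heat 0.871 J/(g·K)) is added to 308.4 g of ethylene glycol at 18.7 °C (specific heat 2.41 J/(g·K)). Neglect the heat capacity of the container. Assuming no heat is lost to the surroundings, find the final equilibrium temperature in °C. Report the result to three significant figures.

Heat lost by aluminum = heat gained by ethylene glycol.
(341.7)(0.871)(160.5 − T) = (308.4)(2.41)(T − 18.7)
297.6207 (160.5 − T) = 743.244 (T − 18.7)
47768 − 297.6207 T = 743.244 T − 13899
61667 = 1040.8647 T
T = 59.246 °C

T_f = 59.2 °C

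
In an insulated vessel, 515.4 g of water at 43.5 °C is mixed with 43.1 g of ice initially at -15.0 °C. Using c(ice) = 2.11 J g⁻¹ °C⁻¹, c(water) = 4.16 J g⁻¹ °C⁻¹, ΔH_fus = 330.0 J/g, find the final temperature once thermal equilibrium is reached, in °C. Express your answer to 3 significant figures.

T_f = 33.4 °C

Heat to bring ice to 0 °C and melt it: q₁ = 43.1×2.11×15.0 + 43.1×330.0 = 15587 J
Heat the water can supply cooling to 0 °C: 515.4×4.16×43.5 = 93266.8 J > q₁, so all ice melts.
Energy balance: 515.4×4.16×(43.5 − T) = 15587 + 43.1×4.16×(T − 0)
2144.064(43.5 − T) = 15587 + 179.296 T
93266.8 − 15587 = 2323.360 T
T = 77679.8 / 2323.360 = 33.43 °C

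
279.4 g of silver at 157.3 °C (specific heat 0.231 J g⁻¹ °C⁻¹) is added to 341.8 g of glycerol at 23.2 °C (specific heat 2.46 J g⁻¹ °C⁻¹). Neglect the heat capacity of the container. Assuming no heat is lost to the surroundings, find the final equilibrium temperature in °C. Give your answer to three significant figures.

Heat lost by silver = heat gained by glycerol.
(279.4)(0.231)(157.3 − T) = (341.8)(2.46)(T − 23.2)
64.5414 (157.3 − T) = 840.828 (T − 23.2)
10152 − 64.5414 T = 840.828 T − 19507
29659 = 905.3694 T
T = 32.76 °C

T_f = 32.8 °C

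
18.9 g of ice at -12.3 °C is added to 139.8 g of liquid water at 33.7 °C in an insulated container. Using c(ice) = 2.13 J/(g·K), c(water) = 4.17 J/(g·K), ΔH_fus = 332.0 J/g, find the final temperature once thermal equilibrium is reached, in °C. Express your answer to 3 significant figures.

T_f = 19.5 °C

Heat to bring ice to 0 °C and melt it: q₁ = 18.9×2.13×12.3 + 18.9×332.0 = 6770.0 J
Heat the water can supply cooling to 0 °C: 139.8×4.17×33.7 = 19646.0 J > q₁, so all ice melts.
Energy balance: 139.8×4.17×(33.7 − T) = 6770.0 + 18.9×4.17×(T − 0)
582.966(33.7 − T) = 6770.0 + 78.813 T
19646.0 − 6770.0 = 661.779 T
T = 12876.0 / 661.779 = 19.46 °C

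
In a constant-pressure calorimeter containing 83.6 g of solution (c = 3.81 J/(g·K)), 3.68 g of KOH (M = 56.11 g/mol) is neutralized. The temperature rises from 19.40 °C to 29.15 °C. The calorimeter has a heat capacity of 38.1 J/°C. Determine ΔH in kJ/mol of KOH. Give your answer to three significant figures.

|ΔT| = |29.15 − 19.40| = 9.75 °C
|q_surr| = (83.6 × 3.81 + 38.1) × 9.75 = 356.616 × 9.75 = 3477 J
n(KOH) = 3.68 / 56.11 = 0.06559 mol
Temperature rose, so q_rxn = −|q_surr| = -3.477 kJ
ΔH = q_rxn / n = -53.01 kJ/mol

ΔH = -53.0 kJ/mol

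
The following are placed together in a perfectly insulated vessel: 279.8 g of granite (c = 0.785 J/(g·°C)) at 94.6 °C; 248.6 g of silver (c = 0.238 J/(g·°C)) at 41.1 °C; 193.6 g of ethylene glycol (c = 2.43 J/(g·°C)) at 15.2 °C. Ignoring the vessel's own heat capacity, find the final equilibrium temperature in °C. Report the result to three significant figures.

Σ mᵢcᵢ(T − Tᵢ) = 0  ⇒  T = Σ mᵢcᵢTᵢ / Σ mᵢcᵢ
Σ mᵢcᵢ = 279.8×0.785 + 248.6×0.238 + 193.6×2.43 = 749.2578
Σ mᵢcᵢTᵢ = 219.643×94.6 + 59.1668×41.1 + 470.448×15.2 = 30361
T = 30361 / 749.2578 = 40.52 °C

T_f = 40.5 °C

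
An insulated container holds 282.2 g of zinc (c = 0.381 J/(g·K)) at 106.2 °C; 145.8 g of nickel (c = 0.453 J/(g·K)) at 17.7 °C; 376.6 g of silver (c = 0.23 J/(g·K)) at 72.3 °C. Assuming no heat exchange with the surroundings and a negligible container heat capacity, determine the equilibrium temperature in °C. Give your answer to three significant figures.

Σ mᵢcᵢ(T − Tᵢ) = 0  ⇒  T = Σ mᵢcᵢTᵢ / Σ mᵢcᵢ
Σ mᵢcᵢ = 282.2×0.381 + 145.8×0.453 + 376.6×0.23 = 260.1836
Σ mᵢcᵢTᵢ = 107.5182×106.2 + 66.0474×17.7 + 86.618×72.3 = 18850
T = 18850 / 260.1836 = 72.449 °C

T_f = 72.4 °C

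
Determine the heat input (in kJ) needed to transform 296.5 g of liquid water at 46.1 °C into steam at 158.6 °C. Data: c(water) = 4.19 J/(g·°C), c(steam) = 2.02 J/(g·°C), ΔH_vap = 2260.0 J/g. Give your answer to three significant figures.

q = 772 kJ

q1 (heat water 46.1→100.0 °C): 296.5 × 4.19 × 53.9 = 66962 J
q2 (vaporize at 100 °C): 296.5 × 2260.0 = 670090 J
q3 (heat steam 100.0→158.6 °C): 296.5 × 2.02 × 58.6 = 35097 J
Total: 66962 + 670090 + 35097 = 772149 J = 772 kJ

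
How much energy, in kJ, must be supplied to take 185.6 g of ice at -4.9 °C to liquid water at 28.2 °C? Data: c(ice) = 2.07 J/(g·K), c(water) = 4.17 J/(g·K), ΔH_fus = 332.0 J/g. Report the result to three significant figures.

q1 (heat ice -4.9→0.0 °C): 185.6 × 2.07 × 4.9 = 1883 J
q2 (melt at 0 °C): 185.6 × 332.0 = 61619 J
q3 (heat water 0.0→28.2 °C): 185.6 × 4.17 × 28.2 = 21825 J
Total: 1883 + 61619 + 21825 = 85327 J = 85.3 kJ

q = 85.3 kJ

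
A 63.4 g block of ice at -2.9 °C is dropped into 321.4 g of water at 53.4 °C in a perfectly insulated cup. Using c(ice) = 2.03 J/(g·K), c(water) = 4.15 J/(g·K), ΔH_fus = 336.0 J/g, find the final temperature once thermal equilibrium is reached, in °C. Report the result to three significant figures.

T_f = 31.0 °C

Heat to bring ice to 0 °C and melt it: q₁ = 63.4×2.03×2.9 + 63.4×336.0 = 21676 J
Heat the water can supply cooling to 0 °C: 321.4×4.15×53.4 = 71225.5 J > q₁, so all ice melts.
Energy balance: 321.4×4.15×(53.4 − T) = 21676 + 63.4×4.15×(T − 0)
1333.81(53.4 − T) = 21676 + 263.11 T
71225.5 − 21676 = 1596.92 T
T = 49549.5 / 1596.92 = 31.03 °C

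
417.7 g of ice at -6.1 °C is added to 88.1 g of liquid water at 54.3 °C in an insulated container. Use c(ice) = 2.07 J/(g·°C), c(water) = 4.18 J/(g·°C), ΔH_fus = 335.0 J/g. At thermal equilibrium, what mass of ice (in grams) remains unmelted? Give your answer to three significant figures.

Heat to warm all ice to 0 °C: 417.7×2.07×6.1 = 5274.3 J
Heat released by water cooling to 0 °C: 88.1×4.18×54.3 = 19996 J
19996 J < 5274.3 + 417.7×335.0 = 145203.8 J, so not all ice melts; final T = 0 °C.
Heat left for melting: 19996 − 5274.3 = 14721.7 J
Mass melted = 14721.7 / 335.0 = 43.95 g
Ice remaining = 417.7 − 43.95 = 373.75 g

m_ice remaining = 374 g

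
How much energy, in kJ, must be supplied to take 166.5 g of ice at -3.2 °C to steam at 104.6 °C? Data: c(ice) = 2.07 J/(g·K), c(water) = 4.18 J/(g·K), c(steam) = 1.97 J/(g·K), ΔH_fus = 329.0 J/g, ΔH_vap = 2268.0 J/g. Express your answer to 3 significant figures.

q1 (heat ice -3.2→0.0 °C): 166.5 × 2.07 × 3.2 = 1103 J
q2 (melt at 0 °C): 166.5 × 329.0 = 54779 J
q3 (heat water 0.0→100.0 °C): 166.5 × 4.18 × 100.0 = 69597 J
q4 (vaporize at 100 °C): 166.5 × 2268.0 = 377622 J
q5 (heat steam 100.0→104.6 °C): 166.5 × 1.97 × 4.6 = 1509 J
Total: 1103 + 54779 + 69597 + 377622 + 1509 = 504610 J = 505 kJ

q = 505 kJ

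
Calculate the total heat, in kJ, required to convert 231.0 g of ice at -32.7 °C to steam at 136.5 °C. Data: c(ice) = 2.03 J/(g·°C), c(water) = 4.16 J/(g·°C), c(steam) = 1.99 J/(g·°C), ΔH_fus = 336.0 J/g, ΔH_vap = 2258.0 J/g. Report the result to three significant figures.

q1 (heat ice -32.7→0.0 °C): 231.0 × 2.03 × 32.7 = 15334 J
q2 (melt at 0 °C): 231.0 × 336.0 = 77616 J
q3 (heat water 0.0→100.0 °C): 231.0 × 4.16 × 100.0 = 96096 J
q4 (vaporize at 100 °C): 231.0 × 2258.0 = 521598 J
q5 (heat steam 100.0→136.5 °C): 231.0 × 1.99 × 36.5 = 16779 J
Total: 15334 + 77616 + 96096 + 521598 + 16779 = 727423 J = 727 kJ

q = 727 kJ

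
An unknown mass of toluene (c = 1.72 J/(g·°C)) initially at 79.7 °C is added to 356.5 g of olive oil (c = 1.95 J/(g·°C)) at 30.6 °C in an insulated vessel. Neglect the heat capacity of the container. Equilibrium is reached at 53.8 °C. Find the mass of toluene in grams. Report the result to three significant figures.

q_gained = (356.5 × 1.95) × (53.8 − 30.6) = 16130 J
q_lost = m × 1.72 × (79.7 − 53.8) = 44.548 m
m = 16130 / 44.548 = 362 g

m = 362 g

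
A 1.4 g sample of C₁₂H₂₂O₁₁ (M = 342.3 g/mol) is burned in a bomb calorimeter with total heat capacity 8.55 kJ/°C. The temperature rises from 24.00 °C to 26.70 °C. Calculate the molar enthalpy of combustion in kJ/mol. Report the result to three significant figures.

ΔT = 26.70 − 24.00 = 2.70 °C
q_cal = C_cal × ΔT = 8.55 × 2.70 = 23.085 kJ
n = 1.4 / 342.3 = 0.004090 mol
q_rxn = −q_cal = -23.085 kJ
ΔH = -23.085 / 0.004090 = -5644 kJ/mol

ΔH = -5640 kJ/mol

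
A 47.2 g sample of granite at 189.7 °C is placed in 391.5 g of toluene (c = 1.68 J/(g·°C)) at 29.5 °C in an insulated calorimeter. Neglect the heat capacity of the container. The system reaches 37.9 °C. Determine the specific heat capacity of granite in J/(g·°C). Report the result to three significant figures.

q_gained = (391.5 × 1.68) × (37.9 − 29.5) = 5525 J
q_lost = 47.2 × c × (189.7 − 37.9) = 7164.96 c
Set equal: c = 5525 / 7164.96 = 0.771 J/(g·°C)

c = 0.771 J/(g·°C)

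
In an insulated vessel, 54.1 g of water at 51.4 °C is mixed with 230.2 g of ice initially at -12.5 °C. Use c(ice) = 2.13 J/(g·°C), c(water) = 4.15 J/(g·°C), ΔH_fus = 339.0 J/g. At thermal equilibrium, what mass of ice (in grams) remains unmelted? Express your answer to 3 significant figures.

m_ice remaining = 214 g

Heat to warm all ice to 0 °C: 230.2×2.13×12.5 = 6129.1 J
Heat released by water cooling to 0 °C: 54.1×4.15×51.4 = 11540 J
11540 J < 6129.1 + 230.2×339.0 = 84166.9 J, so not all ice melts; final T = 0 °C.
Heat left for melting: 11540 − 6129.1 = 5410.9 J
Mass melted = 5410.9 / 339.0 = 15.96 g
Ice remaining = 230.2 − 15.96 = 214.24 g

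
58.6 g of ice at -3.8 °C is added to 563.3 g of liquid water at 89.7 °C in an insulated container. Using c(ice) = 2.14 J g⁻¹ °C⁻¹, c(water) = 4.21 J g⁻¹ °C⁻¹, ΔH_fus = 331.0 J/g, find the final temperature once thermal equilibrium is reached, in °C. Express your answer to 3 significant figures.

Heat to bring ice to 0 °C and melt it: q₁ = 58.6×2.14×3.8 + 58.6×331.0 = 19873 J
Heat the water can supply cooling to 0 °C: 563.3×4.21×89.7 = 212723 J > q₁, so all ice melts.
Energy balance: 563.3×4.21×(89.7 − T) = 19873 + 58.6×4.21×(T − 0)
2371.493(89.7 − T) = 19873 + 246.706 T
212723 − 19873 = 2618.199 T
T = 192850 / 2618.199 = 73.66 °C

T_f = 73.7 °C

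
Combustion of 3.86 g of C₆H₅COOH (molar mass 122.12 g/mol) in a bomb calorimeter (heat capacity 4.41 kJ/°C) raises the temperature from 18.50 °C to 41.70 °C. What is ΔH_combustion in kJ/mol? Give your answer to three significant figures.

ΔH = -3240 kJ/mol

ΔT = 41.70 − 18.50 = 23.20 °C
q_cal = C_cal × ΔT = 4.41 × 23.20 = 102.312 kJ
n = 3.86 / 122.12 = 0.03161 mol
q_rxn = −q_cal = -102.312 kJ
ΔH = -102.312 / 0.03161 = -3237 kJ/mol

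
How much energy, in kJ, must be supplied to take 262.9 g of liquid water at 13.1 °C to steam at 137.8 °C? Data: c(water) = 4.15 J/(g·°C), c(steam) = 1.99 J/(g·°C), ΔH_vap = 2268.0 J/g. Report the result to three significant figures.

q1 (heat water 13.1→100.0 °C): 262.9 × 4.15 × 86.9 = 94811 J
q2 (vaporize at 100 °C): 262.9 × 2268.0 = 596257 J
q3 (heat steam 100.0→137.8 °C): 262.9 × 1.99 × 37.8 = 19776 J
Total: 94811 + 596257 + 19776 = 710844 J = 711 kJ

q = 711 kJ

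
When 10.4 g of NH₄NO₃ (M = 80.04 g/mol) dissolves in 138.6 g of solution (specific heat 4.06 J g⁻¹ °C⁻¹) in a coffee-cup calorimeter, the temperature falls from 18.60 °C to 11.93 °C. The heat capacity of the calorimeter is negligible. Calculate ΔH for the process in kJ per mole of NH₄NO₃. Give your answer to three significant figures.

|ΔT| = |11.93 − 18.60| = 6.67 °C
|q_surr| = (138.6 × 4.06) × 6.67 = 562.716 × 6.67 = 3753 J
n(NH₄NO₃) = 10.4 / 80.04 = 0.1299 mol
Temperature fell, so q_rxn = +|q_surr| = 3.753 kJ
ΔH = q_rxn / n = 28.89 kJ/mol

ΔH = 28.9 kJ/mol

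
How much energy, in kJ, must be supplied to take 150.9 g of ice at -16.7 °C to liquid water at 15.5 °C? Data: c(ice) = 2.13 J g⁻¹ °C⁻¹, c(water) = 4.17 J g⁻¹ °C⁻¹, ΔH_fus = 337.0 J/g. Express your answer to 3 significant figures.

q1 (heat ice -16.7→0.0 °C): 150.9 × 2.13 × 16.7 = 5368 J
q2 (melt at 0 °C): 150.9 × 337.0 = 50853 J
q3 (heat water 0.0→15.5 °C): 150.9 × 4.17 × 15.5 = 9753 J
Total: 5368 + 50853 + 9753 = 65974 J = 66.0 kJ

q = 66.0 kJ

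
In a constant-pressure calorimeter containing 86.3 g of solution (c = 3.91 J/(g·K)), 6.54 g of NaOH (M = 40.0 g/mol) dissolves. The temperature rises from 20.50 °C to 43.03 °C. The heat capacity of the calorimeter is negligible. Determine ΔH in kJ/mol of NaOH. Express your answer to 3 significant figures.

|ΔT| = |43.03 − 20.50| = 22.53 °C
|q_surr| = (86.3 × 3.91) × 22.53 = 337.433 × 22.53 = 7602 J
n(NaOH) = 6.54 / 40.0 = 0.1635 mol
Temperature rose, so q_rxn = −|q_surr| = -7.602 kJ
ΔH = q_rxn / n = -46.50 kJ/mol

ΔH = -46.5 kJ/mol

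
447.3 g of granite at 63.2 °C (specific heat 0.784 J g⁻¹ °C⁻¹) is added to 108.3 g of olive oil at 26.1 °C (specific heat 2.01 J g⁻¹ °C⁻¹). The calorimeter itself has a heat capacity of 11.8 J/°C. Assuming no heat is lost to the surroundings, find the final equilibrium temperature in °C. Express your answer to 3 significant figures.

T_f = 48.5 °C

Heat lost by granite = heat gained by olive oil + calorimeter.
(447.3)(0.784)(63.2 − T) = [(108.3)(2.01) + 11.8](T − 26.1)
350.6832 (63.2 − T) = 229.483 (T − 26.1)
22163 − 350.6832 T = 229.483 T − 5989.5
28152.5 = 580.1662 T
T = 48.52 °C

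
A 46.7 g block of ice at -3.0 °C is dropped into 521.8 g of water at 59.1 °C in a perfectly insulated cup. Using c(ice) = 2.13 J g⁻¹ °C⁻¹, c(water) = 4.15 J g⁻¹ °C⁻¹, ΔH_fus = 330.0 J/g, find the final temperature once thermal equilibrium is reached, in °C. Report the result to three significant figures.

T_f = 47.6 °C

Heat to bring ice to 0 °C and melt it: q₁ = 46.7×2.13×3.0 + 46.7×330.0 = 15709 J
Heat the water can supply cooling to 0 °C: 521.8×4.15×59.1 = 127979 J > q₁, so all ice melts.
Energy balance: 521.8×4.15×(59.1 − T) = 15709 + 46.7×4.15×(T − 0)
2165.47(59.1 − T) = 15709 + 193.805 T
127979 − 15709 = 2359.275 T
T = 112270 / 2359.275 = 47.59 °C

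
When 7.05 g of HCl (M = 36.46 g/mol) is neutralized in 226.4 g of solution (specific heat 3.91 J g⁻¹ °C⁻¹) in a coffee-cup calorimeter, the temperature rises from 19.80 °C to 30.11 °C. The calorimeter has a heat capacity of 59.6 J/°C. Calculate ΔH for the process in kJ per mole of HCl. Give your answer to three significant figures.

|ΔT| = |30.11 − 19.80| = 10.31 °C
|q_surr| = (226.4 × 3.91 + 59.6) × 10.31 = 944.824 × 10.31 = 9741 J
n(HCl) = 7.05 / 36.46 = 0.1934 mol
Temperature rose, so q_rxn = −|q_surr| = -9.741 kJ
ΔH = q_rxn / n = -50.37 kJ/mol

ΔH = -50.4 kJ/mol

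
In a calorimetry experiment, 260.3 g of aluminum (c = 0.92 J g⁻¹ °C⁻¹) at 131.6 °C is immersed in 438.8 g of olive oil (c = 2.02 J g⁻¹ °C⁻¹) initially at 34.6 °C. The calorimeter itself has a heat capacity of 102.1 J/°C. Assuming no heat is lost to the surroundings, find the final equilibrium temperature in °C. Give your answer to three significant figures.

T_f = 53.5 °C

Heat lost by aluminum = heat gained by olive oil + calorimeter.
(260.3)(0.92)(131.6 − T) = [(438.8)(2.02) + 102.1](T − 34.6)
239.476 (131.6 − T) = 988.476 (T − 34.6)
31515 − 239.476 T = 988.476 T − 34201
65716 = 1227.952 T
T = 53.52 °C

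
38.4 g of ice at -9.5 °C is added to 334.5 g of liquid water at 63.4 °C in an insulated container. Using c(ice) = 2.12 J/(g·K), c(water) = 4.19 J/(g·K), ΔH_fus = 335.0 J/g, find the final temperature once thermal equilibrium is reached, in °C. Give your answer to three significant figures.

T_f = 48.1 °C

Heat to bring ice to 0 °C and melt it: q₁ = 38.4×2.12×9.5 + 38.4×335.0 = 13637 J
Heat the water can supply cooling to 0 °C: 334.5×4.19×63.4 = 88858.6 J > q₁, so all ice melts.
Energy balance: 334.5×4.19×(63.4 − T) = 13637 + 38.4×4.19×(T − 0)
1401.555(63.4 − T) = 13637 + 160.896 T
88858.6 − 13637 = 1562.451 T
T = 75221.6 / 1562.451 = 48.14 °C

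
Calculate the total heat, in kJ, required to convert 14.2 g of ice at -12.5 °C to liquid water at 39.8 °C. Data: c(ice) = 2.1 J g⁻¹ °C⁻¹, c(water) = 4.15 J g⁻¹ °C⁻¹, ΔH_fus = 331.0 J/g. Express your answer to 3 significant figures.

q1 (heat ice -12.5→0.0 °C): 14.2 × 2.1 × 12.5 = 373 J
q2 (melt at 0 °C): 14.2 × 331.0 = 4700 J
q3 (heat water 0.0→39.8 °C): 14.2 × 4.15 × 39.8 = 2345 J
Total: 373 + 4700 + 2345 = 7418 J = 7.42 kJ

q = 7.42 kJ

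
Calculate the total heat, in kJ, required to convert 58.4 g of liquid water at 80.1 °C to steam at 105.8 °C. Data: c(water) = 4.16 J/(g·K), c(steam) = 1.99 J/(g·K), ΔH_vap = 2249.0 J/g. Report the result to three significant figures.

q = 137 kJ

q1 (heat water 80.1→100.0 °C): 58.4 × 4.16 × 19.9 = 4835 J
q2 (vaporize at 100 °C): 58.4 × 2249.0 = 131342 J
q3 (heat steam 100.0→105.8 °C): 58.4 × 1.99 × 5.8 = 674 J
Total: 4835 + 131342 + 674 = 136851 J = 137 kJ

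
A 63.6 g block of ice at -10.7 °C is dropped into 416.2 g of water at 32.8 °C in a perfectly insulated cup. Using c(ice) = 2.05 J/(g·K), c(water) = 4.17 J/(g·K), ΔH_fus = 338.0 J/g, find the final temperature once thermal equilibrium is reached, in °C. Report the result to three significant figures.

T_f = 17.0 °C

Heat to bring ice to 0 °C and melt it: q₁ = 63.6×2.05×10.7 + 63.6×338.0 = 22892 J
Heat the water can supply cooling to 0 °C: 416.2×4.17×32.8 = 56926.2 J > q₁, so all ice melts.
Energy balance: 416.2×4.17×(32.8 − T) = 22892 + 63.6×4.17×(T − 0)
1735.554(32.8 − T) = 22892 + 265.212 T
56926.2 − 22892 = 2000.766 T
T = 34034.2 / 2000.766 = 17.01 °C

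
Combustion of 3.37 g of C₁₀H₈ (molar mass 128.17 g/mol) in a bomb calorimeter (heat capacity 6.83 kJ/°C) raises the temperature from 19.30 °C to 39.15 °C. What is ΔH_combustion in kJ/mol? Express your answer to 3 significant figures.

ΔT = 39.15 − 19.30 = 19.85 °C
q_cal = C_cal × ΔT = 6.83 × 19.85 = 135.5755 kJ
n = 3.37 / 128.17 = 0.02629 mol
q_rxn = −q_cal = -135.5755 kJ
ΔH = -135.5755 / 0.02629 = -5157 kJ/mol

ΔH = -5160 kJ/mol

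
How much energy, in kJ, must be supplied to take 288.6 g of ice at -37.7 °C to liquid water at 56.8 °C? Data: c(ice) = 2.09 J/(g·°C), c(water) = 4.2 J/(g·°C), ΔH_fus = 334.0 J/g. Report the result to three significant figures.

q1 (heat ice -37.7→0.0 °C): 288.6 × 2.09 × 37.7 = 22740 J
q2 (melt at 0 °C): 288.6 × 334.0 = 96392 J
q3 (heat water 0.0→56.8 °C): 288.6 × 4.2 × 56.8 = 68848 J
Total: 22740 + 96392 + 68848 = 187980 J = 188 kJ

q = 188 kJ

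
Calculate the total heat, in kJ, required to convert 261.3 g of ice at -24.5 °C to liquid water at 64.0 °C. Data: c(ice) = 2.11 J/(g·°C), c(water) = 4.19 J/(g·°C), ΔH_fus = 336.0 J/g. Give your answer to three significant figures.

q = 171 kJ

q1 (heat ice -24.5→0.0 °C): 261.3 × 2.11 × 24.5 = 13508 J
q2 (melt at 0 °C): 261.3 × 336.0 = 87797 J
q3 (heat water 0.0→64.0 °C): 261.3 × 4.19 × 64.0 = 70070 J
Total: 13508 + 87797 + 70070 = 171375 J = 171 kJ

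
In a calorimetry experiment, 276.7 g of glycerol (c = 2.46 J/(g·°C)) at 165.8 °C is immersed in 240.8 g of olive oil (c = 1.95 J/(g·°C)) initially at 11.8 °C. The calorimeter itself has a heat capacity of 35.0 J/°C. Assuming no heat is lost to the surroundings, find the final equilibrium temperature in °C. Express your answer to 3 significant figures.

Heat lost by glycerol = heat gained by olive oil + calorimeter.
(276.7)(2.46)(165.8 − T) = [(240.8)(1.95) + 35.0](T − 11.8)
680.682 (165.8 − T) = 504.56 (T − 11.8)
112860 − 680.682 T = 504.56 T − 5953.8
118813.8 = 1185.242 T
T = 100.2 °C

T_f = 100 °C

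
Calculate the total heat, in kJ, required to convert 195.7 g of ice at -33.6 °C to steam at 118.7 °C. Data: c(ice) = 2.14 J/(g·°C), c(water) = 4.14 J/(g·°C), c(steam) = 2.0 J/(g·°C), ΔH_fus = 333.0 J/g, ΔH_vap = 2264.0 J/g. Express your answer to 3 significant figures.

q1 (heat ice -33.6→0.0 °C): 195.7 × 2.14 × 33.6 = 14072 J
q2 (melt at 0 °C): 195.7 × 333.0 = 65168 J
q3 (heat water 0.0→100.0 °C): 195.7 × 4.14 × 100.0 = 81020 J
q4 (vaporize at 100 °C): 195.7 × 2264.0 = 443065 J
q5 (heat steam 100.0→118.7 °C): 195.7 × 2.0 × 18.7 = 7319 J
Total: 14072 + 65168 + 81020 + 443065 + 7319 = 610644 J = 611 kJ

q = 611 kJ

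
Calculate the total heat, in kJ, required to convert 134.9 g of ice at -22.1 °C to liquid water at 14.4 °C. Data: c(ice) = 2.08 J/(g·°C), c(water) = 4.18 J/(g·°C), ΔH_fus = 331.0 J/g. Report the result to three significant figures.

q1 (heat ice -22.1→0.0 °C): 134.9 × 2.08 × 22.1 = 6201 J
q2 (melt at 0 °C): 134.9 × 331.0 = 44652 J
q3 (heat water 0.0→14.4 °C): 134.9 × 4.18 × 14.4 = 8120 J
Total: 6201 + 44652 + 8120 = 58973 J = 59.0 kJ

q = 59.0 kJ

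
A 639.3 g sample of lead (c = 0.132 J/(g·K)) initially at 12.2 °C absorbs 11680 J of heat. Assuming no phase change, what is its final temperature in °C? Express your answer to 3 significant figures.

ΔT = q / (m c) = 11680 / (639.3 × 0.132) = 138.4 °C
T_f = 12.2 + 138.4 = 150.6 °C

T_f = 151 °C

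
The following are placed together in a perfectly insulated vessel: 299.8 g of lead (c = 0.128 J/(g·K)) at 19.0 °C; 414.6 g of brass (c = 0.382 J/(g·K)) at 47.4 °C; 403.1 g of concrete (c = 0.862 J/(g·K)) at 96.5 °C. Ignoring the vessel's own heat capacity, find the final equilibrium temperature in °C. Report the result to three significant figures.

Σ mᵢcᵢ(T − Tᵢ) = 0  ⇒  T = Σ mᵢcᵢTᵢ / Σ mᵢcᵢ
Σ mᵢcᵢ = 299.8×0.128 + 414.6×0.382 + 403.1×0.862 = 544.2238
Σ mᵢcᵢTᵢ = 38.3744×19.0 + 158.3772×47.4 + 347.4722×96.5 = 41767
T = 41767 / 544.2238 = 76.746 °C

T_f = 76.7 °C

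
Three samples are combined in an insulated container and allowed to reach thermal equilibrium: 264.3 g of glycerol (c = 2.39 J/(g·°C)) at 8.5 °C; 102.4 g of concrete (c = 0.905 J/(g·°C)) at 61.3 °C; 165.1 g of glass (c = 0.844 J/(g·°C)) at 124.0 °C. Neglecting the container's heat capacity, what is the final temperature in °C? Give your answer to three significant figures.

Σ mᵢcᵢ(T − Tᵢ) = 0  ⇒  T = Σ mᵢcᵢTᵢ / Σ mᵢcᵢ
Σ mᵢcᵢ = 264.3×2.39 + 102.4×0.905 + 165.1×0.844 = 863.6934
Σ mᵢcᵢTᵢ = 631.677×8.5 + 92.672×61.3 + 139.3444×124.0 = 28329
T = 28329 / 863.6934 = 32.80 °C

T_f = 32.8 °C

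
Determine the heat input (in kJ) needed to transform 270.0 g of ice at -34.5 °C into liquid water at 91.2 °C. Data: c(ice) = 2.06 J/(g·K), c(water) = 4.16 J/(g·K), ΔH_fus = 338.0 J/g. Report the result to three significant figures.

q1 (heat ice -34.5→0.0 °C): 270.0 × 2.06 × 34.5 = 19189 J
q2 (melt at 0 °C): 270.0 × 338.0 = 91260 J
q3 (heat water 0.0→91.2 °C): 270.0 × 4.16 × 91.2 = 102436 J
Total: 19189 + 91260 + 102436 = 212885 J = 213 kJ

q = 213 kJ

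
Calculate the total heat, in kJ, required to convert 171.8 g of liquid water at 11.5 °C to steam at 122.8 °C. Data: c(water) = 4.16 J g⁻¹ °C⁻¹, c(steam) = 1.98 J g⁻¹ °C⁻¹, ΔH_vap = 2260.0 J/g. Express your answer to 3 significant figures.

q1 (heat water 11.5→100.0 °C): 171.8 × 4.16 × 88.5 = 63250 J
q2 (vaporize at 100 °C): 171.8 × 2260.0 = 388268 J
q3 (heat steam 100.0→122.8 °C): 171.8 × 1.98 × 22.8 = 7756 J
Total: 63250 + 388268 + 7756 = 459274 J = 459 kJ

q = 459 kJ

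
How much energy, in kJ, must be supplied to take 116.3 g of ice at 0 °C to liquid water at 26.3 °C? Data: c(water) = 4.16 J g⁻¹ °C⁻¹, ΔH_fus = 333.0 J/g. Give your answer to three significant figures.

q = 51.5 kJ

q1 (melt at 0 °C): 116.3 × 333.0 = 38728 J
q2 (heat water 0.0→26.3 °C): 116.3 × 4.16 × 26.3 = 12724 J
Total: 38728 + 12724 = 51452 J = 51.5 kJ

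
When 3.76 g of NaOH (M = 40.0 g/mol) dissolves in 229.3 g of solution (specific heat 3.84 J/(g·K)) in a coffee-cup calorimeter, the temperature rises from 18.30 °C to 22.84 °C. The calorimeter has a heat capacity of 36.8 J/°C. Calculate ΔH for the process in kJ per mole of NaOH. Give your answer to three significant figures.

ΔH = -44.3 kJ/mol

|ΔT| = |22.84 − 18.30| = 4.54 °C
|q_surr| = (229.3 × 3.84 + 36.8) × 4.54 = 917.312 × 4.54 = 4165 J
n(NaOH) = 3.76 / 40.0 = 0.09400 mol
Temperature rose, so q_rxn = −|q_surr| = -4.165 kJ
ΔH = q_rxn / n = -44.31 kJ/mol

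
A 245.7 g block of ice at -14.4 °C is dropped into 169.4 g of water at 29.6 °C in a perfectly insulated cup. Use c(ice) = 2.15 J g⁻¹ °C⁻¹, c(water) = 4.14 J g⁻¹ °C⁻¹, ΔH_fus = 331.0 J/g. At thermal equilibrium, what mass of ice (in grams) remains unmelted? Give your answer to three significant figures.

Heat to warm all ice to 0 °C: 245.7×2.15×14.4 = 7606.9 J
Heat released by water cooling to 0 °C: 169.4×4.14×29.6 = 20759 J
20759 J < 7606.9 + 245.7×331.0 = 88933.6 J, so not all ice melts; final T = 0 °C.
Heat left for melting: 20759 − 7606.9 = 13152.1 J
Mass melted = 13152.1 / 331.0 = 39.73 g
Ice remaining = 245.7 − 39.73 = 205.97 g

m_ice remaining = 206 g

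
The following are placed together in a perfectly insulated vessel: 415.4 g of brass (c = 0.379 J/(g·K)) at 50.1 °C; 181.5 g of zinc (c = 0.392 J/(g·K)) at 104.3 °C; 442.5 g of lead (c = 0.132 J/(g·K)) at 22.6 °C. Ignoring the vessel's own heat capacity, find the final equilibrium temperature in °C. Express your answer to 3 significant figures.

Σ mᵢcᵢ(T − Tᵢ) = 0  ⇒  T = Σ mᵢcᵢTᵢ / Σ mᵢcᵢ
Σ mᵢcᵢ = 415.4×0.379 + 181.5×0.392 + 442.5×0.132 = 286.9946
Σ mᵢcᵢTᵢ = 157.4366×50.1 + 71.148×104.3 + 58.41×22.6 = 16628
T = 16628 / 286.9946 = 57.94 °C

T_f = 57.9 °C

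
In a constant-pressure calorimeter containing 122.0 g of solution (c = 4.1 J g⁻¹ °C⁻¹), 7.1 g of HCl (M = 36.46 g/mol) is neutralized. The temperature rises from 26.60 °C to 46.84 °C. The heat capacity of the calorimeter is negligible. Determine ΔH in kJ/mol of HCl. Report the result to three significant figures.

|ΔT| = |46.84 − 26.60| = 20.24 °C
|q_surr| = (122.0 × 4.1) × 20.24 = 500.2 × 20.24 = 10120 J
n(HCl) = 7.1 / 36.46 = 0.1947 mol
Temperature rose, so q_rxn = −|q_surr| = -10.12 kJ
ΔH = q_rxn / n = -51.98 kJ/mol

ΔH = -52.0 kJ/mol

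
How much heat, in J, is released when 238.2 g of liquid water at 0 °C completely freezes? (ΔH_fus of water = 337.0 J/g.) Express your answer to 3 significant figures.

q = m × ΔH_fus = 238.2 × 337.0 = 80270 J

q = 80300 J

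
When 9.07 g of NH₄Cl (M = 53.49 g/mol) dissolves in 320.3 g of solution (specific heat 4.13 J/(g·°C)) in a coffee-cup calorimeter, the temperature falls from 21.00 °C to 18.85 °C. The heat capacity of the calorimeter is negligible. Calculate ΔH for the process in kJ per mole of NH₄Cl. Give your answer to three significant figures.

ΔH = 16.8 kJ/mol

|ΔT| = |18.85 − 21.00| = 2.15 °C
|q_surr| = (320.3 × 4.13) × 2.15 = 1322.839 × 2.15 = 2844 J
n(NH₄Cl) = 9.07 / 53.49 = 0.1696 mol
Temperature fell, so q_rxn = +|q_surr| = 2.844 kJ
ΔH = q_rxn / n = 16.77 kJ/mol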